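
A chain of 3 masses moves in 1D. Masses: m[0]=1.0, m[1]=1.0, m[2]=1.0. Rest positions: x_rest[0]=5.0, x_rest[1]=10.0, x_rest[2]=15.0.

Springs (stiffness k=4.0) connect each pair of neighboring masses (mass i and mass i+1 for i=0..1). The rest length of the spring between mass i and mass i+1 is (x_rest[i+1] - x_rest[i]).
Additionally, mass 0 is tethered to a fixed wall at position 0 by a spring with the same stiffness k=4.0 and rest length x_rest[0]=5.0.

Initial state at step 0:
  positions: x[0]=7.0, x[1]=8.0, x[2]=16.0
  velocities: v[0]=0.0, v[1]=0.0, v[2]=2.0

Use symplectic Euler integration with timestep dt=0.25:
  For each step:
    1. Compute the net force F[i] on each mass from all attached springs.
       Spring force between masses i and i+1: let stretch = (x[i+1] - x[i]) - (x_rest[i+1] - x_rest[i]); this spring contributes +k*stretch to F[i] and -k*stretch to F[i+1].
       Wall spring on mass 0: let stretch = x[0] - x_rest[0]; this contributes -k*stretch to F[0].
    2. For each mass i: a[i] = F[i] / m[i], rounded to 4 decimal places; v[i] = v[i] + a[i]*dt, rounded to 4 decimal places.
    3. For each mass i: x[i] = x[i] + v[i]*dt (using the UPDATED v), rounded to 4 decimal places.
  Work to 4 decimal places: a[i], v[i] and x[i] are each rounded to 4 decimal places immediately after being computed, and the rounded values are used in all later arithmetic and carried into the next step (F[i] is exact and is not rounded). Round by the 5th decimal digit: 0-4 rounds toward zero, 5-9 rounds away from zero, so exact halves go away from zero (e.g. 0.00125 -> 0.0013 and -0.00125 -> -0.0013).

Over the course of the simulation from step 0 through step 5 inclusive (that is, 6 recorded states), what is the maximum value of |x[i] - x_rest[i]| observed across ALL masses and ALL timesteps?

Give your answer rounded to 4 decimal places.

Answer: 2.8906

Derivation:
Step 0: x=[7.0000 8.0000 16.0000] v=[0.0000 0.0000 2.0000]
Step 1: x=[5.5000 9.7500 15.7500] v=[-6.0000 7.0000 -1.0000]
Step 2: x=[3.6875 11.9375 15.2500] v=[-7.2500 8.7500 -2.0000]
Step 3: x=[3.0156 12.8906 15.1719] v=[-2.6875 3.8125 -0.3125]
Step 4: x=[4.0586 11.9453 15.7735] v=[4.1719 -3.7812 2.4062]
Step 5: x=[6.0586 9.9854 16.6680] v=[8.0000 -7.8397 3.5780]
Max displacement = 2.8906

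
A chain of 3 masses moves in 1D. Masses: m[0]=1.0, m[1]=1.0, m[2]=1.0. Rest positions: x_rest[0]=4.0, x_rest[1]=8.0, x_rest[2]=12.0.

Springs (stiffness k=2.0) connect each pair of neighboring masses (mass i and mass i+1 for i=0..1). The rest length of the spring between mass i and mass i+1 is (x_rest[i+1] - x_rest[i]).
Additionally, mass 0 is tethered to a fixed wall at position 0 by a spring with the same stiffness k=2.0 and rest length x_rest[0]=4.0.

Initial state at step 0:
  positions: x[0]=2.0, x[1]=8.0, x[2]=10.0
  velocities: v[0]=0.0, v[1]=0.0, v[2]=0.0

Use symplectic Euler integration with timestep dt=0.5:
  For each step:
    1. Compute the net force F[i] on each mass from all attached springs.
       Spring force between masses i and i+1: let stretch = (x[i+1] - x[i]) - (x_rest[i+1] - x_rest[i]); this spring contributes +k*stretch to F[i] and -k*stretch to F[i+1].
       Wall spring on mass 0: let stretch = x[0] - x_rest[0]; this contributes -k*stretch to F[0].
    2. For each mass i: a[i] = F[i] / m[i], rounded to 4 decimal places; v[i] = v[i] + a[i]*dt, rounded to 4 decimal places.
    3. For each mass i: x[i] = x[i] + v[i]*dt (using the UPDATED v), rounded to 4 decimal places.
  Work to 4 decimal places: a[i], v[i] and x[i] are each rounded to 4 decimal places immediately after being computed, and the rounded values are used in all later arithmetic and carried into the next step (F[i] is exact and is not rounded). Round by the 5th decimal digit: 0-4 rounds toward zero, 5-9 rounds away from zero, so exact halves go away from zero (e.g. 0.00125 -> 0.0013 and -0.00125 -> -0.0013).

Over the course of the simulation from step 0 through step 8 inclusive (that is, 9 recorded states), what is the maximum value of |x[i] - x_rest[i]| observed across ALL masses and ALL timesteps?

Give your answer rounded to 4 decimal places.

Step 0: x=[2.0000 8.0000 10.0000] v=[0.0000 0.0000 0.0000]
Step 1: x=[4.0000 6.0000 11.0000] v=[4.0000 -4.0000 2.0000]
Step 2: x=[5.0000 5.5000 11.5000] v=[2.0000 -1.0000 1.0000]
Step 3: x=[3.7500 7.7500 11.0000] v=[-2.5000 4.5000 -1.0000]
Step 4: x=[2.6250 9.6250 10.8750] v=[-2.2500 3.7500 -0.2500]
Step 5: x=[3.6875 8.6250 12.1250] v=[2.1250 -2.0000 2.5000]
Step 6: x=[5.3750 6.9063 13.6250] v=[3.3750 -3.4375 3.0000]
Step 7: x=[5.1407 7.7813 13.7657] v=[-0.4687 1.7499 0.2813]
Step 8: x=[3.6563 10.3282 12.9142] v=[-2.9688 5.0937 -1.7031]
Max displacement = 2.5000

Answer: 2.5000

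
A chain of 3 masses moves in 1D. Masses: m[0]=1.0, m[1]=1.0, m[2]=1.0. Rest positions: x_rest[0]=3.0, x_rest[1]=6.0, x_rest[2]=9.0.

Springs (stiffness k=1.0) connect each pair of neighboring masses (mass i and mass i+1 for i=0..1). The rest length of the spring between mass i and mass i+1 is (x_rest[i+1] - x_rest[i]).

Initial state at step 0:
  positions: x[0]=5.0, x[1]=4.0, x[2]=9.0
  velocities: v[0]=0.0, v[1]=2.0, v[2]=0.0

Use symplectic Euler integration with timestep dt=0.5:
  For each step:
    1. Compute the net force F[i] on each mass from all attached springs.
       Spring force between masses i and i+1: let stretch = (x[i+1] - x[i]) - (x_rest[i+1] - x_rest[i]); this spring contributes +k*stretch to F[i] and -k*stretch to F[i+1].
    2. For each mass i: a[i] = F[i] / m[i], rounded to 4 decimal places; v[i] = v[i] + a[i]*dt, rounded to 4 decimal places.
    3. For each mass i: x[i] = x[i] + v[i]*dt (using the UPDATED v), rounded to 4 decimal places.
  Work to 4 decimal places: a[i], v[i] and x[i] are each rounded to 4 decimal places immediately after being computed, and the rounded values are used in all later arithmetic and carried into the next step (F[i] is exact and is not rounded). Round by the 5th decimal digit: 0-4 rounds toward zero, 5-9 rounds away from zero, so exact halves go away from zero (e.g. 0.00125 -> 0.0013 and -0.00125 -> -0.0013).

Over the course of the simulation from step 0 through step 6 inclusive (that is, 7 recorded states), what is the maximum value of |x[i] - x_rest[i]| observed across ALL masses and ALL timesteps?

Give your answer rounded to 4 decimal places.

Step 0: x=[5.0000 4.0000 9.0000] v=[0.0000 2.0000 0.0000]
Step 1: x=[4.0000 6.5000 8.5000] v=[-2.0000 5.0000 -1.0000]
Step 2: x=[2.8750 8.8750 8.2500] v=[-2.2500 4.7500 -0.5000]
Step 3: x=[2.5000 9.5938 8.9063] v=[-0.7500 1.4375 1.3125]
Step 4: x=[3.1485 8.3672 10.4845] v=[1.2969 -2.4532 3.1563]
Step 5: x=[4.3517 6.3653 12.2834] v=[2.4063 -4.0039 3.5977]
Step 6: x=[5.3083 5.3395 13.3528] v=[1.9131 -2.0517 2.1387]
Max displacement = 4.3528

Answer: 4.3528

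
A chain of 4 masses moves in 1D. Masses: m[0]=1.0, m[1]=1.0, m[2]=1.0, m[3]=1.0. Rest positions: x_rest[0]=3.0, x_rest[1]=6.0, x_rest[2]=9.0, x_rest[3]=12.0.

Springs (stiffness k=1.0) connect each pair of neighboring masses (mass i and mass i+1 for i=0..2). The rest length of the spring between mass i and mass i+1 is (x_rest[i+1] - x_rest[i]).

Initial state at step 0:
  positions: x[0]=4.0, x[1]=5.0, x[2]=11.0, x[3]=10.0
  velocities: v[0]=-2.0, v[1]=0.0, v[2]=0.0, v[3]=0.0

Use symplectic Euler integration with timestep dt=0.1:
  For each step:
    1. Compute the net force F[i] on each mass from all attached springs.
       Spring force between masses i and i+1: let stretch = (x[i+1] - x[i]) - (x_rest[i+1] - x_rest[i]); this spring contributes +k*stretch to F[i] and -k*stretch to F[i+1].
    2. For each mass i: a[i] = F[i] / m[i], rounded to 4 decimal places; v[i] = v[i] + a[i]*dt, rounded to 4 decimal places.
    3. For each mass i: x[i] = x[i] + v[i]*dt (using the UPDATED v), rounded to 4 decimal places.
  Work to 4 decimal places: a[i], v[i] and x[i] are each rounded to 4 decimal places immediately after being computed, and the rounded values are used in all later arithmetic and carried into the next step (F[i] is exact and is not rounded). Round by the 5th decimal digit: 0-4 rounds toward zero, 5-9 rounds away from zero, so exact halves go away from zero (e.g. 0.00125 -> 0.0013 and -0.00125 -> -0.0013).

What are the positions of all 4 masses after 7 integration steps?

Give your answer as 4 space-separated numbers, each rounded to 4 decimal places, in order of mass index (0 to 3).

Answer: 2.2299 6.0698 9.3118 10.9883

Derivation:
Step 0: x=[4.0000 5.0000 11.0000 10.0000] v=[-2.0000 0.0000 0.0000 0.0000]
Step 1: x=[3.7800 5.0500 10.9300 10.0400] v=[-2.2000 0.5000 -0.7000 0.4000]
Step 2: x=[3.5427 5.1461 10.7923 10.1189] v=[-2.3730 0.9610 -1.3770 0.7890]
Step 3: x=[3.2914 5.2826 10.5914 10.2345] v=[-2.5127 1.3653 -2.0090 1.1563]
Step 4: x=[3.0300 5.4523 10.3338 10.3837] v=[-2.6136 1.6971 -2.5756 1.4920]
Step 5: x=[2.7629 5.6466 10.0279 10.5624] v=[-2.6714 1.9430 -3.0588 1.7870]
Step 6: x=[2.4946 5.8559 9.6836 10.7658] v=[-2.6830 2.0928 -3.4435 2.0336]
Step 7: x=[2.2299 6.0698 9.3118 10.9883] v=[-2.6469 2.1394 -3.7181 2.2254]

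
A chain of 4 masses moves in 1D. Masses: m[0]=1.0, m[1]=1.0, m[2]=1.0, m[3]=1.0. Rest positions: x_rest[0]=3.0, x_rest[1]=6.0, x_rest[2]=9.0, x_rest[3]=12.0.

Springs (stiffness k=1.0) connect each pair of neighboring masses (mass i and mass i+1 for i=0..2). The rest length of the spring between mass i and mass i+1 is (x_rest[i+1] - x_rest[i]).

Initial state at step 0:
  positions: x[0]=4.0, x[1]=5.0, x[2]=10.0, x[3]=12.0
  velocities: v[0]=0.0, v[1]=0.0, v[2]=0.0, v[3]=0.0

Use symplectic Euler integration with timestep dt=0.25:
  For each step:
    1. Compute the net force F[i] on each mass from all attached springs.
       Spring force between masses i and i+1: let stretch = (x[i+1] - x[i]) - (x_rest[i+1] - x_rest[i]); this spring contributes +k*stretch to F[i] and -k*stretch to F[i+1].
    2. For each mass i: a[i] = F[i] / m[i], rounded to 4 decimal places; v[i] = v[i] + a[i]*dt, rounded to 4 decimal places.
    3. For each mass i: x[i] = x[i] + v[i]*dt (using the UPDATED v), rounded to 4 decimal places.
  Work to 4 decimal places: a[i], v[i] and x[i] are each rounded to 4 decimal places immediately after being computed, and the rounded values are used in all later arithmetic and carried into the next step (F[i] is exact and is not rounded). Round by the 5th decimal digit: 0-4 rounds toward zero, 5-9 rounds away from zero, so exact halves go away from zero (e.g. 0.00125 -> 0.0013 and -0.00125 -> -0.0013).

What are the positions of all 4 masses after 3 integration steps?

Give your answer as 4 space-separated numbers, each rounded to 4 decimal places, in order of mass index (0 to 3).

Answer: 3.3625 6.2566 9.0804 12.3006

Derivation:
Step 0: x=[4.0000 5.0000 10.0000 12.0000] v=[0.0000 0.0000 0.0000 0.0000]
Step 1: x=[3.8750 5.2500 9.8125 12.0625] v=[-0.5000 1.0000 -0.7500 0.2500]
Step 2: x=[3.6484 5.6992 9.4805 12.1719] v=[-0.9063 1.7969 -1.3281 0.4375]
Step 3: x=[3.3625 6.2566 9.0804 12.3006] v=[-1.1436 2.2295 -1.6006 0.5147]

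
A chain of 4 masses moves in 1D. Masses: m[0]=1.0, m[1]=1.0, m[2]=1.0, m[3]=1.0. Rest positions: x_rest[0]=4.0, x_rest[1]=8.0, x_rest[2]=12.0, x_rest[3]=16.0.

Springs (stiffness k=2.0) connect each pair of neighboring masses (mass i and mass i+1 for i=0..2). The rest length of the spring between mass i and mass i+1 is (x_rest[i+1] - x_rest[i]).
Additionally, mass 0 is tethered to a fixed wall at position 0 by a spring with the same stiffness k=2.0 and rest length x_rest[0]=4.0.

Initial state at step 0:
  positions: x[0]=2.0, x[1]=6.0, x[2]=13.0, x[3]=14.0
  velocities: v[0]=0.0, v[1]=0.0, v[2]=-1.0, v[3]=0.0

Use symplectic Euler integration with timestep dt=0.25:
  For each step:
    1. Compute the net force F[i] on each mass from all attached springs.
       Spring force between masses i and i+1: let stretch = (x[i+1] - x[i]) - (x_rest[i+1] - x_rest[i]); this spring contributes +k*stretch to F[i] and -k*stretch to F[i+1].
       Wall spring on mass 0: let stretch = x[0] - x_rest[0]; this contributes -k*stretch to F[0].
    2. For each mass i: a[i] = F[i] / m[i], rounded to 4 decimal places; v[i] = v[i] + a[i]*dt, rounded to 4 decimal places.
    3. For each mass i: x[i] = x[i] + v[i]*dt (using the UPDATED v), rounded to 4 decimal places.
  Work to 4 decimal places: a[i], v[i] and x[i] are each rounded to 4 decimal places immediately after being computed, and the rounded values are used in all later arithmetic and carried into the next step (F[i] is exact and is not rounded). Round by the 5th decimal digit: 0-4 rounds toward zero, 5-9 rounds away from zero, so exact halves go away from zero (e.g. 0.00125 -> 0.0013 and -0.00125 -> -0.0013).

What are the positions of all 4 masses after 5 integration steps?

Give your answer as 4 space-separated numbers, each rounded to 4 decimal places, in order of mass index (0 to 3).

Answer: 4.8146 7.5419 8.5292 15.5950

Derivation:
Step 0: x=[2.0000 6.0000 13.0000 14.0000] v=[0.0000 0.0000 -1.0000 0.0000]
Step 1: x=[2.2500 6.3750 12.0000 14.3750] v=[1.0000 1.5000 -4.0000 1.5000]
Step 2: x=[2.7344 6.9375 10.5938 14.9531] v=[1.9375 2.2500 -5.6250 2.3125]
Step 3: x=[3.4024 7.4317 9.2754 15.4863] v=[2.6719 1.9766 -5.2735 2.1329]
Step 4: x=[4.1488 7.6527 8.5029 15.7432] v=[2.9854 0.8838 -3.0899 1.0275]
Step 5: x=[4.8146 7.5419 8.5292 15.5950] v=[2.6630 -0.4431 0.1052 -0.5927]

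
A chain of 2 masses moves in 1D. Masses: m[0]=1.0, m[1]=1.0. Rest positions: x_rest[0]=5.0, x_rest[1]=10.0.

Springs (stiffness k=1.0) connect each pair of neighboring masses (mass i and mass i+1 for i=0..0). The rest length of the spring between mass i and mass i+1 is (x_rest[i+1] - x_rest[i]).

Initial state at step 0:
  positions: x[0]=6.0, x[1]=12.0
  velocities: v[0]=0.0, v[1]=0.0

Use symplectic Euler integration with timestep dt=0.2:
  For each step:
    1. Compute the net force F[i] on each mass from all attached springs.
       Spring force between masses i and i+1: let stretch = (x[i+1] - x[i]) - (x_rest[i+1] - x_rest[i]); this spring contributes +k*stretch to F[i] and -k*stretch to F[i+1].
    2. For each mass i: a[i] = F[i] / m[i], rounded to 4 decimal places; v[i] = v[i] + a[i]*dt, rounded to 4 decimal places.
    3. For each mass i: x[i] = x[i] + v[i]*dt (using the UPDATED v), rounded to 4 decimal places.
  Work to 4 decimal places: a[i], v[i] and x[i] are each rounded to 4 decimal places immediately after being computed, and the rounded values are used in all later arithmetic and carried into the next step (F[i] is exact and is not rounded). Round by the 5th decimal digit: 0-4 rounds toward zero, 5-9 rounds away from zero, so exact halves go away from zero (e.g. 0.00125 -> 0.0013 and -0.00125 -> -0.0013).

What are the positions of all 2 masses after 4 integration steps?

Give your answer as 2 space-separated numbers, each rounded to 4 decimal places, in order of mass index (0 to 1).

Step 0: x=[6.0000 12.0000] v=[0.0000 0.0000]
Step 1: x=[6.0400 11.9600] v=[0.2000 -0.2000]
Step 2: x=[6.1168 11.8832] v=[0.3840 -0.3840]
Step 3: x=[6.2243 11.7757] v=[0.5373 -0.5373]
Step 4: x=[6.3538 11.6462] v=[0.6476 -0.6476]

Answer: 6.3538 11.6462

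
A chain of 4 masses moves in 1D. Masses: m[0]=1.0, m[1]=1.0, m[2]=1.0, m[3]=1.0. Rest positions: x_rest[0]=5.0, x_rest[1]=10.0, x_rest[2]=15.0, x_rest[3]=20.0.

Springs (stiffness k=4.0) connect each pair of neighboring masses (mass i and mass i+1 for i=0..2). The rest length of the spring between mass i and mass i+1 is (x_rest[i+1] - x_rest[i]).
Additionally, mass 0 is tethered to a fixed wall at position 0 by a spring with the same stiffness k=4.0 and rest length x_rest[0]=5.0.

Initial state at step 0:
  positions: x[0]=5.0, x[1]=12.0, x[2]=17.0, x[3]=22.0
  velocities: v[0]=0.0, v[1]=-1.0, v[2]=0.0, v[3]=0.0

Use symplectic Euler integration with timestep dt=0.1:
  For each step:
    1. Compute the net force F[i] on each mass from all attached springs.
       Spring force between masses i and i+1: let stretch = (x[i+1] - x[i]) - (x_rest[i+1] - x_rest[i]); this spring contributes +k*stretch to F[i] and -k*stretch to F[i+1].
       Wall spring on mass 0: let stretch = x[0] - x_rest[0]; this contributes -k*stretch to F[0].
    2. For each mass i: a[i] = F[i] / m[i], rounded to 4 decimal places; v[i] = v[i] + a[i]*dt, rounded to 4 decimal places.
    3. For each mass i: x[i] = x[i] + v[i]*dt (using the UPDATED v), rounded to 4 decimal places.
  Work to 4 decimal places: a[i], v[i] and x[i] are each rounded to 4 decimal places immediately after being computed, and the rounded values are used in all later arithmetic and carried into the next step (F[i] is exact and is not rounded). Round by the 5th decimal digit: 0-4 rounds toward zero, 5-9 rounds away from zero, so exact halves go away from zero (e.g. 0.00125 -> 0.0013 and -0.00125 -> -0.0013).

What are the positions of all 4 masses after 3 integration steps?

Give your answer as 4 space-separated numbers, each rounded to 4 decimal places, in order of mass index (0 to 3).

Answer: 5.4178 11.2978 16.9693 21.9997

Derivation:
Step 0: x=[5.0000 12.0000 17.0000 22.0000] v=[0.0000 -1.0000 0.0000 0.0000]
Step 1: x=[5.0800 11.8200 17.0000 22.0000] v=[0.8000 -1.8000 0.0000 0.0000]
Step 2: x=[5.2264 11.5776 16.9928 22.0000] v=[1.4640 -2.4240 -0.0720 0.0000]
Step 3: x=[5.4178 11.2978 16.9693 21.9997] v=[1.9139 -2.7984 -0.2352 -0.0029]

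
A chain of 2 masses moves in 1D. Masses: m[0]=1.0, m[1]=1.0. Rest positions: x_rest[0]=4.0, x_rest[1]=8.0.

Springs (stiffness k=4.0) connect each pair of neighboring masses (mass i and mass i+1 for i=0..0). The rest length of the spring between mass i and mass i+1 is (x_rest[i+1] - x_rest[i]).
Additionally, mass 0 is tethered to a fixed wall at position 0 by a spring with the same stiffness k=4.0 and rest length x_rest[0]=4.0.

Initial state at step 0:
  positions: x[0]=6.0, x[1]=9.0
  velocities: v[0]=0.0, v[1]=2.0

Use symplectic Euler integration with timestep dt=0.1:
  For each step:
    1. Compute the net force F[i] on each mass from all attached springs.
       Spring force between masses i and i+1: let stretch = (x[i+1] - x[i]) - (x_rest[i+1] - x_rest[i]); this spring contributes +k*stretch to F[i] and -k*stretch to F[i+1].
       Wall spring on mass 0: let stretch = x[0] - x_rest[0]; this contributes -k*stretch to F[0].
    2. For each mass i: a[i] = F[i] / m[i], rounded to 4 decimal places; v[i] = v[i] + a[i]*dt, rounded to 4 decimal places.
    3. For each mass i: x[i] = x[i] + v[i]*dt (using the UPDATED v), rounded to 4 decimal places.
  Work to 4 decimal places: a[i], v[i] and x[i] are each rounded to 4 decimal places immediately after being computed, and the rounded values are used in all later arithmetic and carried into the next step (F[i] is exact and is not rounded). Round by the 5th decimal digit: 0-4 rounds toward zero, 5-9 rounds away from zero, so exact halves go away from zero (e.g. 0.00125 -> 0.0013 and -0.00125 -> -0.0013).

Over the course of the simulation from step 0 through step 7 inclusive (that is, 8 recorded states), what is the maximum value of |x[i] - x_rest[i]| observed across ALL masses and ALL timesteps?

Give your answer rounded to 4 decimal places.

Answer: 2.4750

Derivation:
Step 0: x=[6.0000 9.0000] v=[0.0000 2.0000]
Step 1: x=[5.8800 9.2400] v=[-1.2000 2.4000]
Step 2: x=[5.6592 9.5056] v=[-2.2080 2.6560]
Step 3: x=[5.3659 9.7773] v=[-2.9331 2.7174]
Step 4: x=[5.0344 10.0326] v=[-3.3149 2.5528]
Step 5: x=[4.7015 10.2480] v=[-3.3294 2.1535]
Step 6: x=[4.4024 10.4015] v=[-2.9914 1.5349]
Step 7: x=[4.1671 10.4750] v=[-2.3527 0.7353]
Max displacement = 2.4750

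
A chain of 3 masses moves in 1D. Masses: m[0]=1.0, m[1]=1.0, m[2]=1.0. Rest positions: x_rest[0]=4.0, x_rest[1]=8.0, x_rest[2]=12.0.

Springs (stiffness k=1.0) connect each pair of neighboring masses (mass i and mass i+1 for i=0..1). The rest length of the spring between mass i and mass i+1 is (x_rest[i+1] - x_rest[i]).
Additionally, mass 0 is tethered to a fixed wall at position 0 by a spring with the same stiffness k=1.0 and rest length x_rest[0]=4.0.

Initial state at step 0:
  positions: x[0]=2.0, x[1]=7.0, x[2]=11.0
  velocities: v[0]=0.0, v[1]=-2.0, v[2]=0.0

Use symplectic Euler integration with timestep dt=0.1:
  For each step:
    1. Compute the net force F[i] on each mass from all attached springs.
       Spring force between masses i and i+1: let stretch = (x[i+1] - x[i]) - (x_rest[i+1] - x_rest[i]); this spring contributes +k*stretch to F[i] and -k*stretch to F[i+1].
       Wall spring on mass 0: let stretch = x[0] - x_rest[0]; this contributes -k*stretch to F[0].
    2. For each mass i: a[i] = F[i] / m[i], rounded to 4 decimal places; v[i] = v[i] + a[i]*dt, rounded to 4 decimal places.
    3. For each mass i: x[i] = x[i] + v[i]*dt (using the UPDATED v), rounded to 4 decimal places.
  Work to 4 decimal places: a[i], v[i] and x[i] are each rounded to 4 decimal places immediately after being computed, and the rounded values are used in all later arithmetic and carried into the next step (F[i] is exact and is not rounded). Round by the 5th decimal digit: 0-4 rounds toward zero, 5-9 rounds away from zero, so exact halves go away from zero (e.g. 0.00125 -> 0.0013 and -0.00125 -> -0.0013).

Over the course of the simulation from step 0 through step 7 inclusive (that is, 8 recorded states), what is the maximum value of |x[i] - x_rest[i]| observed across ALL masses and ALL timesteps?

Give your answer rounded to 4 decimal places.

Answer: 2.4113

Derivation:
Step 0: x=[2.0000 7.0000 11.0000] v=[0.0000 -2.0000 0.0000]
Step 1: x=[2.0300 6.7900 11.0000] v=[0.3000 -2.1000 0.0000]
Step 2: x=[2.0873 6.5745 10.9979] v=[0.5730 -2.1550 -0.0210]
Step 3: x=[2.1686 6.3584 10.9916] v=[0.8130 -2.1614 -0.0633]
Step 4: x=[2.2701 6.1467 10.9789] v=[1.0151 -2.1171 -0.1266]
Step 5: x=[2.3877 5.9446 10.9579] v=[1.1758 -2.0215 -0.2098]
Step 6: x=[2.5170 5.7570 10.9268] v=[1.2927 -1.8759 -0.3111]
Step 7: x=[2.6535 5.5887 10.8840] v=[1.3650 -1.6829 -0.4281]
Max displacement = 2.4113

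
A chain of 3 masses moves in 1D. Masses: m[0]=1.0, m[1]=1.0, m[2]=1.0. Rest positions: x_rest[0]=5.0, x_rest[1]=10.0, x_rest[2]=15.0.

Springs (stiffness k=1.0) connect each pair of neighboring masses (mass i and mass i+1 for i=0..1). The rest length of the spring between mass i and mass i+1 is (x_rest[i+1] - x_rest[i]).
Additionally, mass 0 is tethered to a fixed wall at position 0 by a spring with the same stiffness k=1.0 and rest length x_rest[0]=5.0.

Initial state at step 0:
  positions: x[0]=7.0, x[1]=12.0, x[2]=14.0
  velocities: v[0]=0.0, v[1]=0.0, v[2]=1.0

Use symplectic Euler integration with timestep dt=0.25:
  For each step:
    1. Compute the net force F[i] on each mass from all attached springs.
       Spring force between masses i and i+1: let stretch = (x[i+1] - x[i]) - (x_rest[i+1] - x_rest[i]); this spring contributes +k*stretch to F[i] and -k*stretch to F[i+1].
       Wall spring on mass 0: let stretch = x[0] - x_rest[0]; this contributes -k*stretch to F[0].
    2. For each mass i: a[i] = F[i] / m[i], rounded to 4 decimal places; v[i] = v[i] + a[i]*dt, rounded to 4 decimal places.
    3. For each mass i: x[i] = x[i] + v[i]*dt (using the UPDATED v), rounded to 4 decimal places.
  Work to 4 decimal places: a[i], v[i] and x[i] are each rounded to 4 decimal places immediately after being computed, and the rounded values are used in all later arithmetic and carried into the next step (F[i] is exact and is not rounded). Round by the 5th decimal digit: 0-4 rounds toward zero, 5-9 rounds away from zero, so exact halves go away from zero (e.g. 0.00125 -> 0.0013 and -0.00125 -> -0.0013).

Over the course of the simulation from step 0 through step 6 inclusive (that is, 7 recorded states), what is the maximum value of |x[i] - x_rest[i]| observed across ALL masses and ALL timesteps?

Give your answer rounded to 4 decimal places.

Step 0: x=[7.0000 12.0000 14.0000] v=[0.0000 0.0000 1.0000]
Step 1: x=[6.8750 11.8125 14.4375] v=[-0.5000 -0.7500 1.7500]
Step 2: x=[6.6289 11.4805 15.0235] v=[-0.9844 -1.3281 2.3438]
Step 3: x=[6.2717 11.0667 15.7005] v=[-1.4287 -1.6553 2.7081]
Step 4: x=[5.8222 10.6428 16.4004] v=[-1.7979 -1.6956 2.7997]
Step 5: x=[5.3101 10.2775 17.0530] v=[-2.0483 -1.4614 2.6103]
Step 6: x=[4.7766 10.0252 17.5946] v=[-2.1340 -1.0094 2.1664]
Max displacement = 2.5946

Answer: 2.5946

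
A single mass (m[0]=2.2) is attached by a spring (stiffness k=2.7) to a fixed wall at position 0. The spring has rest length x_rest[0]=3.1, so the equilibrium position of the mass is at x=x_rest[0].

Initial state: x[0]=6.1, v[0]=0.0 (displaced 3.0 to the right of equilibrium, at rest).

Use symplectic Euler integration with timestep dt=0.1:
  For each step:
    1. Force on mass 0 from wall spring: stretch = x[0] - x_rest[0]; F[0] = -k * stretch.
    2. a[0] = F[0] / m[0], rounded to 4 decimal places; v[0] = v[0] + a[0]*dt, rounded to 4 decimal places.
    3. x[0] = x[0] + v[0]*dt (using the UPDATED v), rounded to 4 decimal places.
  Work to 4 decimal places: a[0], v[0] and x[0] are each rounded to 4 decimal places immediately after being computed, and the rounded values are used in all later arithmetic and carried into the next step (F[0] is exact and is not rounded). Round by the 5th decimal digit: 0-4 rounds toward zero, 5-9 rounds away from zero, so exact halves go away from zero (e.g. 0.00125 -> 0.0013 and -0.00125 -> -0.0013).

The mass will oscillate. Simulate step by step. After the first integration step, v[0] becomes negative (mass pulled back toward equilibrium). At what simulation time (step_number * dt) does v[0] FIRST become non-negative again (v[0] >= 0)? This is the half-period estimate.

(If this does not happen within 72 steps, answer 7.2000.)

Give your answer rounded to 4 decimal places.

Answer: 2.9000

Derivation:
Step 0: x=[6.1000] v=[0.0000]
Step 1: x=[6.0632] v=[-0.3682]
Step 2: x=[5.9900] v=[-0.7319]
Step 3: x=[5.8813] v=[-1.0866]
Step 4: x=[5.7385] v=[-1.4279]
Step 5: x=[5.5633] v=[-1.7517]
Step 6: x=[5.3579] v=[-2.0540]
Step 7: x=[5.1248] v=[-2.3311]
Step 8: x=[4.8668] v=[-2.5796]
Step 9: x=[4.5872] v=[-2.7964]
Step 10: x=[4.2893] v=[-2.9789]
Step 11: x=[3.9768] v=[-3.1249]
Step 12: x=[3.6536] v=[-3.2325]
Step 13: x=[3.3236] v=[-3.3004]
Step 14: x=[2.9908] v=[-3.3278]
Step 15: x=[2.6594] v=[-3.3144]
Step 16: x=[2.3334] v=[-3.2603]
Step 17: x=[2.0168] v=[-3.1662]
Step 18: x=[1.7135] v=[-3.0333]
Step 19: x=[1.4272] v=[-2.8631]
Step 20: x=[1.1614] v=[-2.6578]
Step 21: x=[0.9194] v=[-2.4199]
Step 22: x=[0.7042] v=[-2.1523]
Step 23: x=[0.5184] v=[-1.8583]
Step 24: x=[0.3643] v=[-1.5415]
Step 25: x=[0.2437] v=[-1.2058]
Step 26: x=[0.1582] v=[-0.8553]
Step 27: x=[0.1088] v=[-0.4943]
Step 28: x=[0.0961] v=[-0.1272]
Step 29: x=[0.1203] v=[0.2415]
First v>=0 after going negative at step 29, time=2.9000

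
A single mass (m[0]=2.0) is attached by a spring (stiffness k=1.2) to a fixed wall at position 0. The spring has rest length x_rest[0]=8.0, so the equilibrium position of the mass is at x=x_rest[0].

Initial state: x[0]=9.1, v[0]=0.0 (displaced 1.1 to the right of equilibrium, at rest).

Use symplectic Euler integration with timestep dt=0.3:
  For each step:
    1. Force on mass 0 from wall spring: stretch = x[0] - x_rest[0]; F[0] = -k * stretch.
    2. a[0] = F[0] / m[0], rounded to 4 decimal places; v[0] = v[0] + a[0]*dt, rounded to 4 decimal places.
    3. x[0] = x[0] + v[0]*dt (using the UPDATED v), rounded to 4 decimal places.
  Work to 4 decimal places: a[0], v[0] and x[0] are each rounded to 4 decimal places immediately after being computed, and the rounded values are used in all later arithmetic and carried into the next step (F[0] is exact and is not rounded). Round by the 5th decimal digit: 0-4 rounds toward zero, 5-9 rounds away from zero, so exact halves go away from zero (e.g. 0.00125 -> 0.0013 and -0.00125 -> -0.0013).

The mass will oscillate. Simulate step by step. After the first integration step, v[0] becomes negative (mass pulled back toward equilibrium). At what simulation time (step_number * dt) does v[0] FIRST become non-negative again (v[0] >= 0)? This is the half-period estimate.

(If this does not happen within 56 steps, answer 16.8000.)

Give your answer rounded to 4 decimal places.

Answer: 4.2000

Derivation:
Step 0: x=[9.1000] v=[0.0000]
Step 1: x=[9.0406] v=[-0.1980]
Step 2: x=[8.9250] v=[-0.3853]
Step 3: x=[8.7595] v=[-0.5518]
Step 4: x=[8.5530] v=[-0.6885]
Step 5: x=[8.3166] v=[-0.7880]
Step 6: x=[8.0631] v=[-0.8450]
Step 7: x=[7.8062] v=[-0.8564]
Step 8: x=[7.5598] v=[-0.8215]
Step 9: x=[7.3371] v=[-0.7423]
Step 10: x=[7.1502] v=[-0.6230]
Step 11: x=[7.0092] v=[-0.4700]
Step 12: x=[6.9217] v=[-0.2917]
Step 13: x=[6.8924] v=[-0.0976]
Step 14: x=[6.9229] v=[0.1018]
First v>=0 after going negative at step 14, time=4.2000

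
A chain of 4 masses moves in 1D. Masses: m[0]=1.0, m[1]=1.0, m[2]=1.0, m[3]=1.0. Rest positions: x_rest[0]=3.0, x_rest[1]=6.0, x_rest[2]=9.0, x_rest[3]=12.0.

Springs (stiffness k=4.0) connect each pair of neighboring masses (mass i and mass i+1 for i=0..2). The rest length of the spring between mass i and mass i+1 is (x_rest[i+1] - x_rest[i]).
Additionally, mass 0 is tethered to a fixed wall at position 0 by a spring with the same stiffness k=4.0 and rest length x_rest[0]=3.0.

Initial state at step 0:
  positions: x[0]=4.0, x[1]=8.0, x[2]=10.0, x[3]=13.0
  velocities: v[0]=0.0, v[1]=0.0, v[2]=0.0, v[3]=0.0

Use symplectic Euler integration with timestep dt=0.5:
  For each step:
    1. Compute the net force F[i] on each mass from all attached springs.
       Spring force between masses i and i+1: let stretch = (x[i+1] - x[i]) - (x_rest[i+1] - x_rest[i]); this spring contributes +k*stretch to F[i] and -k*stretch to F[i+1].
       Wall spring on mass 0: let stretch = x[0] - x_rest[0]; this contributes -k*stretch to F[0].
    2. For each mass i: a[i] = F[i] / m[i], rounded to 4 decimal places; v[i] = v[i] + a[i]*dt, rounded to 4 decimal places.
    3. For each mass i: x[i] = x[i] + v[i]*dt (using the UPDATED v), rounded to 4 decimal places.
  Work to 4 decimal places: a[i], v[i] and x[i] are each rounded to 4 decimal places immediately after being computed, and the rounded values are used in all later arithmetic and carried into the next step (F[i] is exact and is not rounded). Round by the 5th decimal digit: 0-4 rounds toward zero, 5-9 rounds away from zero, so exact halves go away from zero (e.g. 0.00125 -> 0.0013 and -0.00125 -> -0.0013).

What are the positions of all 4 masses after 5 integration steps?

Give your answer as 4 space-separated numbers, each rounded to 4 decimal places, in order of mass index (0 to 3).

Answer: 3.0000 7.0000 8.0000 11.0000

Derivation:
Step 0: x=[4.0000 8.0000 10.0000 13.0000] v=[0.0000 0.0000 0.0000 0.0000]
Step 1: x=[4.0000 6.0000 11.0000 13.0000] v=[0.0000 -4.0000 2.0000 0.0000]
Step 2: x=[2.0000 7.0000 9.0000 14.0000] v=[-4.0000 2.0000 -4.0000 2.0000]
Step 3: x=[3.0000 5.0000 10.0000 13.0000] v=[2.0000 -4.0000 2.0000 -2.0000]
Step 4: x=[3.0000 6.0000 9.0000 12.0000] v=[0.0000 2.0000 -2.0000 -2.0000]
Step 5: x=[3.0000 7.0000 8.0000 11.0000] v=[0.0000 2.0000 -2.0000 -2.0000]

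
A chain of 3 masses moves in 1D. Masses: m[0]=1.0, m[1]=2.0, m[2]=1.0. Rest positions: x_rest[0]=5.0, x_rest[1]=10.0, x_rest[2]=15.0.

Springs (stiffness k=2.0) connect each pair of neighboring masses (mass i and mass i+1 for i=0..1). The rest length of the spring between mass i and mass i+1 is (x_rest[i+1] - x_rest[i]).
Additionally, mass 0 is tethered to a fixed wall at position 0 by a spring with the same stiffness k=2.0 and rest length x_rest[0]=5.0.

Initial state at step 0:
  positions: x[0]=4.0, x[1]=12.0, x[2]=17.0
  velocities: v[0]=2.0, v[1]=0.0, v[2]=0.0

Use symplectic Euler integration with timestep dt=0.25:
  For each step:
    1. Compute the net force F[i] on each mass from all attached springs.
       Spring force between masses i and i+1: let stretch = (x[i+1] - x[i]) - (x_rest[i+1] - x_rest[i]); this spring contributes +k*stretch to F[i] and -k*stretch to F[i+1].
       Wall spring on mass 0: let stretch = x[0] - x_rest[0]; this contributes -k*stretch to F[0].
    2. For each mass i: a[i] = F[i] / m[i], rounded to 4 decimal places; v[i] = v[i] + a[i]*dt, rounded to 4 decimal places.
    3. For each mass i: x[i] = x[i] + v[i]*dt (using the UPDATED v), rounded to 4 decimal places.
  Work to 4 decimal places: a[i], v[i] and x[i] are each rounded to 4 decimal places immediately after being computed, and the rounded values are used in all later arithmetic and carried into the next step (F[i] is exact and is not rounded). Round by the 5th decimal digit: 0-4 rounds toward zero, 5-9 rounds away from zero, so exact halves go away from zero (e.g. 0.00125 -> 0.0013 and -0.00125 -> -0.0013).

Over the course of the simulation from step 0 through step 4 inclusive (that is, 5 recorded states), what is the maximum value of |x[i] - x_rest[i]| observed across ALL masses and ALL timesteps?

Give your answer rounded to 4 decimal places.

Answer: 3.0186

Derivation:
Step 0: x=[4.0000 12.0000 17.0000] v=[2.0000 0.0000 0.0000]
Step 1: x=[5.0000 11.8125 17.0000] v=[4.0000 -0.7500 0.0000]
Step 2: x=[6.2266 11.5234 16.9766] v=[4.9063 -1.1563 -0.0938]
Step 3: x=[7.3370 11.2441 16.8965] v=[4.4414 -1.1172 -0.3204]
Step 4: x=[8.0186 11.0739 16.7349] v=[2.7265 -0.6809 -0.6466]
Max displacement = 3.0186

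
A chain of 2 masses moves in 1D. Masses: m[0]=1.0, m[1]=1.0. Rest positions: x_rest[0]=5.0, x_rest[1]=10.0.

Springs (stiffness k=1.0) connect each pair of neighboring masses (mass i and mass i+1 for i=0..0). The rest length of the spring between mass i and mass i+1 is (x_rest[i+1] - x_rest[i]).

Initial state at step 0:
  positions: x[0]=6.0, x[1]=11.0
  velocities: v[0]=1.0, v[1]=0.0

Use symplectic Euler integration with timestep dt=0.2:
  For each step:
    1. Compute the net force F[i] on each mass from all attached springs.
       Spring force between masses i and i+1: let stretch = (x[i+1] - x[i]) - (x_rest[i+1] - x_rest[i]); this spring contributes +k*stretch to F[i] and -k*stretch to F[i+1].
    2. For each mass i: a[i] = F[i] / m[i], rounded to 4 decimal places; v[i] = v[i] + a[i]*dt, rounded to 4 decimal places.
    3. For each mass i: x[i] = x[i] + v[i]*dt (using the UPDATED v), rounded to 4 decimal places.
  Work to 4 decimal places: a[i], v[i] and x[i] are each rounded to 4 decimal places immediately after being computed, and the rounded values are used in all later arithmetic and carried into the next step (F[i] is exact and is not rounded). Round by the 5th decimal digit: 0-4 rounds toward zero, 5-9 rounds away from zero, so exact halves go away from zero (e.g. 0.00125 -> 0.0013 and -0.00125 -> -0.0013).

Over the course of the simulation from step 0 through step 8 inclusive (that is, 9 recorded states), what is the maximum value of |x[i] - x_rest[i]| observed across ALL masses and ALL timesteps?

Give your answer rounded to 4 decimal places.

Step 0: x=[6.0000 11.0000] v=[1.0000 0.0000]
Step 1: x=[6.2000 11.0000] v=[1.0000 0.0000]
Step 2: x=[6.3920 11.0080] v=[0.9600 0.0400]
Step 3: x=[6.5686 11.0314] v=[0.8832 0.1168]
Step 4: x=[6.7238 11.0762] v=[0.7758 0.2242]
Step 5: x=[6.8531 11.1469] v=[0.6463 0.3537]
Step 6: x=[6.9541 11.2459] v=[0.5051 0.4949]
Step 7: x=[7.0268 11.3732] v=[0.3635 0.6365]
Step 8: x=[7.0734 11.5266] v=[0.2328 0.7672]
Max displacement = 2.0734

Answer: 2.0734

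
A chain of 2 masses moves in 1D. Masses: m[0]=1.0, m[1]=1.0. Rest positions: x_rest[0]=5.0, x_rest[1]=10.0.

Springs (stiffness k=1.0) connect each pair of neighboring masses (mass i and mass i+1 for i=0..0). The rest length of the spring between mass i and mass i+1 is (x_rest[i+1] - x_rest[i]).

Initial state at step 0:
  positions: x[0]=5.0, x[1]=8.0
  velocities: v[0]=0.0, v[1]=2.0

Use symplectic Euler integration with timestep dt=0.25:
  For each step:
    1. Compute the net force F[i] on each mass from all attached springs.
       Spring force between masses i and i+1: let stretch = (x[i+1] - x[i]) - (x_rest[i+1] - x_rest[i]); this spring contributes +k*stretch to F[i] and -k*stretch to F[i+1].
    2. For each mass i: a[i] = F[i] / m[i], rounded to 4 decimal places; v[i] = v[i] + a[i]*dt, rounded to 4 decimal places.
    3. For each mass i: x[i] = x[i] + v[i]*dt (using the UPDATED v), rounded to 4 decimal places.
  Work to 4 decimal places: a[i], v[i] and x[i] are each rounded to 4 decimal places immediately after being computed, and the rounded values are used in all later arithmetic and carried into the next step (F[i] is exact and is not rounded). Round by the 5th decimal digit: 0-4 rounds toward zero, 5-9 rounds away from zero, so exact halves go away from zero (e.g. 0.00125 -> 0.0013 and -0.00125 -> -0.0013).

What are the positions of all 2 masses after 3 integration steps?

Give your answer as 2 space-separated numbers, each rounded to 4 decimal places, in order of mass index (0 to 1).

Answer: 4.4473 10.0527

Derivation:
Step 0: x=[5.0000 8.0000] v=[0.0000 2.0000]
Step 1: x=[4.8750 8.6250] v=[-0.5000 2.5000]
Step 2: x=[4.6719 9.3281] v=[-0.8125 2.8125]
Step 3: x=[4.4473 10.0527] v=[-0.8985 2.8985]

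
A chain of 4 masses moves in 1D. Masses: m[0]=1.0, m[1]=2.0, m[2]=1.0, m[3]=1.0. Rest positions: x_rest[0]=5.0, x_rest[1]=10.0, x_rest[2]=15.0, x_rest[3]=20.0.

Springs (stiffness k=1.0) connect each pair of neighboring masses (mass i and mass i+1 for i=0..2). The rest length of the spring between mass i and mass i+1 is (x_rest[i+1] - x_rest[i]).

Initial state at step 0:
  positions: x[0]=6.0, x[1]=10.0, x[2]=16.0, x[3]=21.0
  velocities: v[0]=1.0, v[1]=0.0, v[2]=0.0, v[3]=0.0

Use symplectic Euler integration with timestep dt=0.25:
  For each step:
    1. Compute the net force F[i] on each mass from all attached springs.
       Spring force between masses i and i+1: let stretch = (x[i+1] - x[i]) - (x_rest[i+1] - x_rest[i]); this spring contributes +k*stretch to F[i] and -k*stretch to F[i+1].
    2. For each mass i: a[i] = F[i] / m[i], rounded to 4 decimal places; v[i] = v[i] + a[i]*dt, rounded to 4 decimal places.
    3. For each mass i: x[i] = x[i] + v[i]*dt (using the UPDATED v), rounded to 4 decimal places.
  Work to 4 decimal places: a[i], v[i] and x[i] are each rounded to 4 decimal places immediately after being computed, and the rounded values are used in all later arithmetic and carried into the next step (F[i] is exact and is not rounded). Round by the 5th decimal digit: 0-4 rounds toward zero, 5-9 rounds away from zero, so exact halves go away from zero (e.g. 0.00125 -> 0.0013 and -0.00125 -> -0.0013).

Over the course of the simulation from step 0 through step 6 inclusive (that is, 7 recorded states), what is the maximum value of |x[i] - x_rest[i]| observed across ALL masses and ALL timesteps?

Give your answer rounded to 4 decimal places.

Answer: 1.3521

Derivation:
Step 0: x=[6.0000 10.0000 16.0000 21.0000] v=[1.0000 0.0000 0.0000 0.0000]
Step 1: x=[6.1875 10.0625 15.9375 21.0000] v=[0.7500 0.2500 -0.2500 0.0000]
Step 2: x=[6.3047 10.1875 15.8242 20.9961] v=[0.4688 0.5000 -0.4531 -0.0156]
Step 3: x=[6.3521 10.3673 15.6819 20.9815] v=[0.1895 0.7193 -0.5693 -0.0586]
Step 4: x=[6.3379 10.5877 15.5386 20.9481] v=[-0.0567 0.8817 -0.5731 -0.1335]
Step 5: x=[6.2768 10.8301 15.4240 20.8891] v=[-0.2443 0.9694 -0.4585 -0.2359]
Step 6: x=[6.1878 11.0737 15.3638 20.8011] v=[-0.3560 0.9745 -0.2407 -0.3522]
Max displacement = 1.3521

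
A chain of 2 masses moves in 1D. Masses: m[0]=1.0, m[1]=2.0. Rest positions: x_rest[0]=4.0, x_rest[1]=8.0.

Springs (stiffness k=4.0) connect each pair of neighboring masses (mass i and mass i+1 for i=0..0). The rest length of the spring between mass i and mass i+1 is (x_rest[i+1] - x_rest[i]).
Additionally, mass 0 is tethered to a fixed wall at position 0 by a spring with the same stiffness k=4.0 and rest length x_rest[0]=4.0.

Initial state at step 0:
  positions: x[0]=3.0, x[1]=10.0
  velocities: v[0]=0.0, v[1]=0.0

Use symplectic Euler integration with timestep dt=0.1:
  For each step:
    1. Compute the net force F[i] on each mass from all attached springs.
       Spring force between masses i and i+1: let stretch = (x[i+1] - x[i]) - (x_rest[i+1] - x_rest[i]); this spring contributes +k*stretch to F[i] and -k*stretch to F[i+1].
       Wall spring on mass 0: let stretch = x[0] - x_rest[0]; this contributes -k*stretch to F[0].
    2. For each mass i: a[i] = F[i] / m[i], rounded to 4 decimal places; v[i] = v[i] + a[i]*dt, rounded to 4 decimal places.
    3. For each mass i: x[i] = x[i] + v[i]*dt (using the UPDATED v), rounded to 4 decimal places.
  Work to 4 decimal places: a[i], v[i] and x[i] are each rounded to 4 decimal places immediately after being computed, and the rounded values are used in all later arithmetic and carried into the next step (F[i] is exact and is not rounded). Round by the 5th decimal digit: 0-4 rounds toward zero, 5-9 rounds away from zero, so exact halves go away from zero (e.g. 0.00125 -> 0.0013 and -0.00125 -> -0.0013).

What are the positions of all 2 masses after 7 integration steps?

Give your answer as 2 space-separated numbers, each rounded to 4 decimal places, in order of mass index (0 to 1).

Answer: 5.8369 8.7978

Derivation:
Step 0: x=[3.0000 10.0000] v=[0.0000 0.0000]
Step 1: x=[3.1600 9.9400] v=[1.6000 -0.6000]
Step 2: x=[3.4648 9.8244] v=[3.0480 -1.1560]
Step 3: x=[3.8854 9.6616] v=[4.2059 -1.6279]
Step 4: x=[4.3816 9.4633] v=[4.9622 -1.9831]
Step 5: x=[4.9058 9.2434] v=[5.2422 -2.1994]
Step 6: x=[5.4073 9.0167] v=[5.0149 -2.2669]
Step 7: x=[5.8369 8.7978] v=[4.2957 -2.1888]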